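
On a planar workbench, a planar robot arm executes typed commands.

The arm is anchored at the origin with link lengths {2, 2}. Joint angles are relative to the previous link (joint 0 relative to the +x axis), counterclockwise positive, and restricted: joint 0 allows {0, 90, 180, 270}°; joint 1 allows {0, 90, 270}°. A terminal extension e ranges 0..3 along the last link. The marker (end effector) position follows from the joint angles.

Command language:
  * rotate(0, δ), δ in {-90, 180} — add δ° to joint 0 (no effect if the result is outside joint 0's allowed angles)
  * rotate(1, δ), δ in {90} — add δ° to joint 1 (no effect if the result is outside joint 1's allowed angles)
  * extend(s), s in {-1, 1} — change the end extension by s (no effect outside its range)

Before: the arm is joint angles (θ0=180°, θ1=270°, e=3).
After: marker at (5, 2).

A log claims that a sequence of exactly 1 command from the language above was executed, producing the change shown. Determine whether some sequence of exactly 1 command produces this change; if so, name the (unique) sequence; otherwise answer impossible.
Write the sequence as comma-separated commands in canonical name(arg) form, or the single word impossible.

rotate(0, -90)

initial: joint angles (θ0=180°, θ1=270°, e=3)
t=1 rotate(0, -90) ⇒ joint angles (θ0=90°, θ1=270°, e=3)
all 5 alternatives checked — unique.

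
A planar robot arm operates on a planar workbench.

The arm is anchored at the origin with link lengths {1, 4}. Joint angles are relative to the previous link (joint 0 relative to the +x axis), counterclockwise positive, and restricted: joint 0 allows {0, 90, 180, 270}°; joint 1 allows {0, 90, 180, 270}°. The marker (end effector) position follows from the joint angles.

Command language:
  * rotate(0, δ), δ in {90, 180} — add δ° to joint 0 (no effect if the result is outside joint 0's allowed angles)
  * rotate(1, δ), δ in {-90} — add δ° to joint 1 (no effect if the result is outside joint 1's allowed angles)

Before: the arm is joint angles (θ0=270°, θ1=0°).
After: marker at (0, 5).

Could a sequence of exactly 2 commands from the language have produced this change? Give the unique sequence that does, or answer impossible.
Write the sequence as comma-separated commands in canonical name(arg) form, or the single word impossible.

t0: joint angles (θ0=270°, θ1=0°)
step 1 (rotate(0, 90)): joint angles (θ0=0°, θ1=0°)
step 2 (rotate(0, 90)): joint angles (θ0=90°, θ1=0°)
uniquely the one of 9 2-step routes that fits.

rotate(0, 90), rotate(0, 90)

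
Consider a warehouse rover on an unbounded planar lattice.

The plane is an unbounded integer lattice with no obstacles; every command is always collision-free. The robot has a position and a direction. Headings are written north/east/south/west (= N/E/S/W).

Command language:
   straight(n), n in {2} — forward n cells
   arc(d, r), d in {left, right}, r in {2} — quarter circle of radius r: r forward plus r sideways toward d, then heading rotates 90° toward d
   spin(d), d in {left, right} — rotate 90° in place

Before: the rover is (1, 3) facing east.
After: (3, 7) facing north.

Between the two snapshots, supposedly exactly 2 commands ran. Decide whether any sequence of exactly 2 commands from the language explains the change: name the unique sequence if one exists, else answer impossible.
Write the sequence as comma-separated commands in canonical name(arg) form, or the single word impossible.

arc(left, 2), straight(2)

key: cell and facing (now N) both changed — the 2 commands mix motion and turning
t0: (1, 3) facing east
t=1 arc(left, 2) ⇒ (3, 5) facing north
t=2 straight(2) ⇒ (3, 7) facing north
no rival 2-sequence matches.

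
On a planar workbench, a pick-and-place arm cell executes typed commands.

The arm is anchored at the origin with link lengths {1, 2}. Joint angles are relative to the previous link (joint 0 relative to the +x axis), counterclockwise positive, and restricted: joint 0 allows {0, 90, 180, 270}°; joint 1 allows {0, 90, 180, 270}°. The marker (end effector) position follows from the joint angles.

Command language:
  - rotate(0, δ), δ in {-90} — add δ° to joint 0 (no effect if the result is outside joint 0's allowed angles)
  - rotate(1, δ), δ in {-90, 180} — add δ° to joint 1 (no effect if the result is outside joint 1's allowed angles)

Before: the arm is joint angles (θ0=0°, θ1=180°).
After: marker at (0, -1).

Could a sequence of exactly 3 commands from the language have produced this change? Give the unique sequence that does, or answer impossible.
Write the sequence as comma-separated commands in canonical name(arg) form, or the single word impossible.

rotate(0, -90), rotate(0, -90), rotate(0, -90)

from: joint angles (θ0=0°, θ1=180°)
1. rotate(0, -90) → joint angles (θ0=270°, θ1=180°)
2. rotate(0, -90) → joint angles (θ0=180°, θ1=180°)
3. rotate(0, -90) → joint angles (θ0=90°, θ1=180°)
uniquely the one of 27 3-step routes that fits.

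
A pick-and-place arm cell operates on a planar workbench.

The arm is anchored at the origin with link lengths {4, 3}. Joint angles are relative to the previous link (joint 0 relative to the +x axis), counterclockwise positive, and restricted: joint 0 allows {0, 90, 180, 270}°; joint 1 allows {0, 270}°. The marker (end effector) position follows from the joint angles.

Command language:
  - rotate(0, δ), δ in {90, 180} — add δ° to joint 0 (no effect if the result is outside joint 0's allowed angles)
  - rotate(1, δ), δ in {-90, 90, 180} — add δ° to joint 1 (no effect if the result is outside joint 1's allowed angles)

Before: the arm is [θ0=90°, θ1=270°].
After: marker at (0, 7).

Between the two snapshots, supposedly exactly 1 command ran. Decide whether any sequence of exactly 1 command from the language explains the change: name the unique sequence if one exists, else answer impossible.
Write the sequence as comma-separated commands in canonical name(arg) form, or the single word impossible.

rotate(1, 90)

initial: [θ0=90°, θ1=270°]
t=1 rotate(1, 90) ⇒ [θ0=90°, θ1=0°]
no rival 1-sequence matches.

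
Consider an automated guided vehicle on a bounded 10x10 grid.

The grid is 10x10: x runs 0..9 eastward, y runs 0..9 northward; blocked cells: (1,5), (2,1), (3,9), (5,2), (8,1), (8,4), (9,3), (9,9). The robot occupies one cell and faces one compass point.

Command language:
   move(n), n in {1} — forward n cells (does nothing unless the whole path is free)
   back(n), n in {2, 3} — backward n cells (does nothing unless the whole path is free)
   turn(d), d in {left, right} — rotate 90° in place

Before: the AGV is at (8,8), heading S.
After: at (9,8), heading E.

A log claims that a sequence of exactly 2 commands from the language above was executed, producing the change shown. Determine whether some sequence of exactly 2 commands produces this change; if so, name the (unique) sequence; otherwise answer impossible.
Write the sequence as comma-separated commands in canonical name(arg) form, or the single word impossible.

key: running move(1) before turn(left) would end elsewhere — order is forced
begin: at (8,8), heading S
step 1 (turn(left)): at (8,8), heading E
step 2 (move(1)): at (9,8), heading E
no other 2-command option fits: unique.

turn(left), move(1)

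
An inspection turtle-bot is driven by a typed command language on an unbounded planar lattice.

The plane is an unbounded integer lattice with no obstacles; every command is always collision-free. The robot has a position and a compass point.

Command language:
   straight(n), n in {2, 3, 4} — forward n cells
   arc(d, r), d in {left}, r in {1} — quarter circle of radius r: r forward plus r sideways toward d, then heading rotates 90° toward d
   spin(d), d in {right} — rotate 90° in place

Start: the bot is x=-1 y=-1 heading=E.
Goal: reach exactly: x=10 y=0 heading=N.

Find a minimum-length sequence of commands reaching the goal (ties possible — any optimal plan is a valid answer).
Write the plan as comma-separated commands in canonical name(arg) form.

straight(4), straight(4), straight(2), arc(left, 1)

t0: x=-1 y=-1 heading=E
1. straight(4) → x=3 y=-1 heading=E
2. straight(4) → x=7 y=-1 heading=E
3. straight(2) → x=9 y=-1 heading=E
4. arc(left, 1) → x=10 y=0 heading=N
shorter routes all fall short; 4 is best.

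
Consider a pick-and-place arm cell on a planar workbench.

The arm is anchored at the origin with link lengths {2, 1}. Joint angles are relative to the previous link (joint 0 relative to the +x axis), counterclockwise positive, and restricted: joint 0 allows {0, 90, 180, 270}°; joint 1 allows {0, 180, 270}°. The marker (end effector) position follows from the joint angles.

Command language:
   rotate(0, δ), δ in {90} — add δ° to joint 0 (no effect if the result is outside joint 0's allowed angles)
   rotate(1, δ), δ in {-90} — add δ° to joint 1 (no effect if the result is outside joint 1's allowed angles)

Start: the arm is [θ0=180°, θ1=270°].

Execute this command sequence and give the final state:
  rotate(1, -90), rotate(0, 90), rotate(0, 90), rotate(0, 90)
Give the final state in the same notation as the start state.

from: [θ0=180°, θ1=270°]
1. rotate(1, -90) → [θ0=180°, θ1=180°]
2. rotate(0, 90) → [θ0=270°, θ1=180°]
3. rotate(0, 90) → [θ0=0°, θ1=180°]
4. rotate(0, 90) → [θ0=90°, θ1=180°]

[θ0=90°, θ1=180°]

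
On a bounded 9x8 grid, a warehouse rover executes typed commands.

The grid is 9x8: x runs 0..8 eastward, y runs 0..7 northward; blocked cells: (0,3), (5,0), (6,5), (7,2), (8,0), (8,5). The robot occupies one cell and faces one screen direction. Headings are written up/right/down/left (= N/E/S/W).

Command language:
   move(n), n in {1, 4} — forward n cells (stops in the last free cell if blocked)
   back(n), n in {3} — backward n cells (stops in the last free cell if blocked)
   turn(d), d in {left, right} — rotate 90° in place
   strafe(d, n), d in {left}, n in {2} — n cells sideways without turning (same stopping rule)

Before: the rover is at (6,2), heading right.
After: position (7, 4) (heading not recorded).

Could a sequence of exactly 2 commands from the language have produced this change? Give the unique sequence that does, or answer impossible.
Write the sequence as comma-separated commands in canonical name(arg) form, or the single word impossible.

strafe(left, 2), move(1)

key: order matters: swapping strafe(left, 2) and move(1) lands elsewhere
from: at (6,2), heading right
[1] after strafe(left, 2): at (6,4), heading right
[2] after move(1): at (7,4), heading right
all 36 alternatives checked — unique.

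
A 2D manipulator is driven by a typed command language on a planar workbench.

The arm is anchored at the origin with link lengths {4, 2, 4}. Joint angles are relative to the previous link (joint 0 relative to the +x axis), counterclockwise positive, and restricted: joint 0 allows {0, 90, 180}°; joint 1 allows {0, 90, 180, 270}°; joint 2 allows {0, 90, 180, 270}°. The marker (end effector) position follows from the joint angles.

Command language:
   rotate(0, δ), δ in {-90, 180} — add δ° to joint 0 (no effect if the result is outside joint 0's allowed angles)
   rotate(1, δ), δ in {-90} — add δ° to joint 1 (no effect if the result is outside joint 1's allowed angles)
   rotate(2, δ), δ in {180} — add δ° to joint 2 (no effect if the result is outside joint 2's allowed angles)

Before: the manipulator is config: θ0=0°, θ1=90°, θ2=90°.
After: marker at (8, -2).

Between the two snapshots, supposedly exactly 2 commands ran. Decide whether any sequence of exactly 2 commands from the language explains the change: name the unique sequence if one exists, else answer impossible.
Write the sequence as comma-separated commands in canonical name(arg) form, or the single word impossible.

begin: config: θ0=0°, θ1=90°, θ2=90°
1. rotate(1, -90) → config: θ0=0°, θ1=0°, θ2=90°
2. rotate(1, -90) → config: θ0=0°, θ1=270°, θ2=90°
no other 2-command option fits: unique.

rotate(1, -90), rotate(1, -90)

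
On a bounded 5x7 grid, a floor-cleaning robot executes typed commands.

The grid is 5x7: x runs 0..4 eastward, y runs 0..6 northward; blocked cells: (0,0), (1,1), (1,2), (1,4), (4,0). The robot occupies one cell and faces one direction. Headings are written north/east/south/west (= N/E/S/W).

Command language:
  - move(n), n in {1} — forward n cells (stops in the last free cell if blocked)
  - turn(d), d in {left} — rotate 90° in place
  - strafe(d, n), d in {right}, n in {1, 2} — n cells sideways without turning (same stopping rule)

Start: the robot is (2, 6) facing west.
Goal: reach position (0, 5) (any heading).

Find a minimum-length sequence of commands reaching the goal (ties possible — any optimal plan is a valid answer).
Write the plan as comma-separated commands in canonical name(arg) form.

begin: (2, 6) facing west
[1] after turn(left): (2, 6) facing south
[2] after strafe(right, 2): (0, 6) facing south
[3] after move(1): (0, 5) facing south
shorter routes all fall short; 3 is best.

turn(left), strafe(right, 2), move(1)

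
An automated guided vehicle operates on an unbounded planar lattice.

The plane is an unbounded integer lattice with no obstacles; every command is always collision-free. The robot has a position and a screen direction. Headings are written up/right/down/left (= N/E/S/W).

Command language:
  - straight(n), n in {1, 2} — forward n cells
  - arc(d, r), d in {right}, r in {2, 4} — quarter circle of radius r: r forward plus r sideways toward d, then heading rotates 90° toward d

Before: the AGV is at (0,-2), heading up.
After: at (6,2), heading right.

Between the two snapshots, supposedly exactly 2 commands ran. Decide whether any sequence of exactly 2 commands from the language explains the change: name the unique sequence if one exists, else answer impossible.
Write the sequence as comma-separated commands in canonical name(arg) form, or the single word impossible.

arc(right, 4), straight(2)

key: cell and facing (now E) both changed — the 2 commands mix motion and turning
start: at (0,-2), heading up
t=1 arc(right, 4) ⇒ at (4,2), heading right
t=2 straight(2) ⇒ at (6,2), heading right
no rival 2-sequence matches.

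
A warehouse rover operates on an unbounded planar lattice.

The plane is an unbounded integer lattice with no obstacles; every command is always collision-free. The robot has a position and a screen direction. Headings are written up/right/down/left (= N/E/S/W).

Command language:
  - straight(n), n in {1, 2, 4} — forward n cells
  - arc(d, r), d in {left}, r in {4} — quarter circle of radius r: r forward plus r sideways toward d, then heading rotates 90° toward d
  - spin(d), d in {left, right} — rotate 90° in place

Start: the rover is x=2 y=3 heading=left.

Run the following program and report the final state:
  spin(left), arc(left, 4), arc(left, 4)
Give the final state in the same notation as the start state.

x=10 y=3 heading=up

initial: x=2 y=3 heading=left
1. spin(left) → x=2 y=3 heading=down
2. arc(left, 4) → x=6 y=-1 heading=right
3. arc(left, 4) → x=10 y=3 heading=up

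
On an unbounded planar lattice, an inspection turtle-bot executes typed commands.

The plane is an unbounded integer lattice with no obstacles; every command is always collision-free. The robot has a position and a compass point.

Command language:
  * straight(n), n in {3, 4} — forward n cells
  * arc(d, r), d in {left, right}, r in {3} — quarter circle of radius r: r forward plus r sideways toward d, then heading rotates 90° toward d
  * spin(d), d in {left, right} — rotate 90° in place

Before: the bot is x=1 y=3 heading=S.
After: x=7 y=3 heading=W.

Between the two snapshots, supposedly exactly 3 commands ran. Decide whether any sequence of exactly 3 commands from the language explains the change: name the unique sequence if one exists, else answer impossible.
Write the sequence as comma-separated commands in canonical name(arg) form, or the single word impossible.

arc(left, 3), arc(left, 3), spin(left)

key: running spin(left) before arc(left, 3) would end elsewhere — order is forced
t0: x=1 y=3 heading=S
1. arc(left, 3) → x=4 y=0 heading=E
2. arc(left, 3) → x=7 y=3 heading=N
3. spin(left) → x=7 y=3 heading=W
all 216 alternatives checked — unique.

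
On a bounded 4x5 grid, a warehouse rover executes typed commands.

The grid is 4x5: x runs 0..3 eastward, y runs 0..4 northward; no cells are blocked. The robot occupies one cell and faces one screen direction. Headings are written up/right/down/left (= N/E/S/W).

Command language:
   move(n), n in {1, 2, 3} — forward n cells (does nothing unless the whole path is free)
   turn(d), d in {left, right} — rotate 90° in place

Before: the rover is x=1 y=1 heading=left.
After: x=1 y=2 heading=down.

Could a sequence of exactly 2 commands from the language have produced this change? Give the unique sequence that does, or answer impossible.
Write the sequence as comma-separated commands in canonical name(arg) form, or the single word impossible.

checked all 2-command options: none fits.

impossible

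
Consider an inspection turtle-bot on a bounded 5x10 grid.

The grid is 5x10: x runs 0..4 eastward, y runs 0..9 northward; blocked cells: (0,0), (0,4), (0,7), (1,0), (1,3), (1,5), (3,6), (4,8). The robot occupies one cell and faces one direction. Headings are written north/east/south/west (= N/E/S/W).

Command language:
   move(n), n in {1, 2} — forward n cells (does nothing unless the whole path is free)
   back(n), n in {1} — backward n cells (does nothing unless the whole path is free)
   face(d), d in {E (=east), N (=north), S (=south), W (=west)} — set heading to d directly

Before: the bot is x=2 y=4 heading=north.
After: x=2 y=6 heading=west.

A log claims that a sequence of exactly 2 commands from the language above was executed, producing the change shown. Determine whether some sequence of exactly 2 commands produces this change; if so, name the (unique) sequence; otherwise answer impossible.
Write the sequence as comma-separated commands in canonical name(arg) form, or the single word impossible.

move(2), face(W)

key: cell and facing (now W) both changed — the 2 commands mix motion and turning
from: x=2 y=4 heading=north
[1] after move(2): x=2 y=6 heading=north
[2] after face(W): x=2 y=6 heading=west
all 49 alternatives checked — unique.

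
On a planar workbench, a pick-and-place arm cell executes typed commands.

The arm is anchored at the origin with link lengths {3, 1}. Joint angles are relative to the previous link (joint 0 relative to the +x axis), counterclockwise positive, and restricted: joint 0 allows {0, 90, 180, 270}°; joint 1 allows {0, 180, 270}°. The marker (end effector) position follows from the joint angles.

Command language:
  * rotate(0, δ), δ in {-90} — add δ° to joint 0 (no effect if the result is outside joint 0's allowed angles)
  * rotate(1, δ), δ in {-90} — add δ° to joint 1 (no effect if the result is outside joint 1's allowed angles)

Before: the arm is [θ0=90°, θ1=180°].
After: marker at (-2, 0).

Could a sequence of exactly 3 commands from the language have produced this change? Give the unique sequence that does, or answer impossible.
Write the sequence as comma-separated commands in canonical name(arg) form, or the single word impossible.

rotate(0, -90), rotate(0, -90), rotate(0, -90)

t0: [θ0=90°, θ1=180°]
[1] after rotate(0, -90): [θ0=0°, θ1=180°]
[2] after rotate(0, -90): [θ0=270°, θ1=180°]
[3] after rotate(0, -90): [θ0=180°, θ1=180°]
no other 3-command option fits: unique.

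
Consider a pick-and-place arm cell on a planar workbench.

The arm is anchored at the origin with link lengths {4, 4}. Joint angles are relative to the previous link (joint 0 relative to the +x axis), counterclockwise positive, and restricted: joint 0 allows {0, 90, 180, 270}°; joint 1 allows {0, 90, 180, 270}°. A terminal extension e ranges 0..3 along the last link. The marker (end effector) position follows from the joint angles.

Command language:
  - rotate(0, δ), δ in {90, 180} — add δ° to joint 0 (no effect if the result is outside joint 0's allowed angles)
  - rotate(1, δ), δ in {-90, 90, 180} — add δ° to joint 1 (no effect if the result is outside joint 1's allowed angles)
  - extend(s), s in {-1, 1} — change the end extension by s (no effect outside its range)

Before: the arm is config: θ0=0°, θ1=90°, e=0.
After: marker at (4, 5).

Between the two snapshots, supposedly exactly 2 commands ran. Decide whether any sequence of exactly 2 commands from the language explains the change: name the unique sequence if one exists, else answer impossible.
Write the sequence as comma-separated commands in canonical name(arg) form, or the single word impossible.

key: order matters: swapping extend(-1) and extend(1) lands elsewhere
begin: config: θ0=0°, θ1=90°, e=0
step 1 (extend(-1)): config: θ0=0°, θ1=90°, e=0
step 2 (extend(1)): config: θ0=0°, θ1=90°, e=1
no rival 2-sequence matches.

extend(-1), extend(1)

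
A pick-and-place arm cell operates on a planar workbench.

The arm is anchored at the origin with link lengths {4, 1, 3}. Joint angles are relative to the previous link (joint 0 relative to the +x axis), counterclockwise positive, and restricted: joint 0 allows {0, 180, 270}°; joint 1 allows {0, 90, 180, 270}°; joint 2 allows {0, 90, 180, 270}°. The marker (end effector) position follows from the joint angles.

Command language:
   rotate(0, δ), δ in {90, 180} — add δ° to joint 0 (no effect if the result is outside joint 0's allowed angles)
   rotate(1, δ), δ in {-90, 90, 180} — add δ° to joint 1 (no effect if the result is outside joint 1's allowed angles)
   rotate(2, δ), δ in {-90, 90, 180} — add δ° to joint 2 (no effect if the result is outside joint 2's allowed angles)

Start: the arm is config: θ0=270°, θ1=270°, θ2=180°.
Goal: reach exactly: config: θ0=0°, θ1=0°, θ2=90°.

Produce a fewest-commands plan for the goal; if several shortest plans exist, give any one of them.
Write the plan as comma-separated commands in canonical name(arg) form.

t0: config: θ0=270°, θ1=270°, θ2=180°
[1] after rotate(1, 90): config: θ0=270°, θ1=0°, θ2=180°
[2] after rotate(2, -90): config: θ0=270°, θ1=0°, θ2=90°
[3] after rotate(0, 90): config: θ0=0°, θ1=0°, θ2=90°
nothing shorter than 3 reaches the goal.

rotate(1, 90), rotate(2, -90), rotate(0, 90)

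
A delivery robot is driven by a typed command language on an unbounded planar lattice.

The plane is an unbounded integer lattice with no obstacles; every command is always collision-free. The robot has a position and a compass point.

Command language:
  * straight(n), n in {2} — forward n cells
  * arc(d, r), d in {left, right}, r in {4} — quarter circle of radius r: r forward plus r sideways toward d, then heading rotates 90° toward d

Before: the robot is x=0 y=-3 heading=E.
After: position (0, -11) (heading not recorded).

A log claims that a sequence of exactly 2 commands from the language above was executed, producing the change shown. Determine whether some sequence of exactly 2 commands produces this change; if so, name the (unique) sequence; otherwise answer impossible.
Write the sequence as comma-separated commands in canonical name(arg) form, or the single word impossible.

from: x=0 y=-3 heading=E
1. arc(right, 4) → x=4 y=-7 heading=S
2. arc(right, 4) → x=0 y=-11 heading=W
no rival 2-sequence matches.

arc(right, 4), arc(right, 4)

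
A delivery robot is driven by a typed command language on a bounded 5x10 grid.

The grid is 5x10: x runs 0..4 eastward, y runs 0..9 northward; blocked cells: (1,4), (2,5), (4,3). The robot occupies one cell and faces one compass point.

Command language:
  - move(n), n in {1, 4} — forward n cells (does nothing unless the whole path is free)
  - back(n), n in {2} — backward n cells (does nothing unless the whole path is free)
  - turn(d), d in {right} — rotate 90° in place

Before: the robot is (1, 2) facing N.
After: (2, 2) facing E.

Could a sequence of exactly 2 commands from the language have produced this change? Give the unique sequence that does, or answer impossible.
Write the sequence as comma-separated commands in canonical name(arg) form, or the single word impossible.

turn(right), move(1)

key: running move(1) before turn(right) would end elsewhere — order is forced
start: (1, 2) facing N
1. turn(right) → (1, 2) facing E
2. move(1) → (2, 2) facing E
uniquely the one of 16 2-step routes that fits.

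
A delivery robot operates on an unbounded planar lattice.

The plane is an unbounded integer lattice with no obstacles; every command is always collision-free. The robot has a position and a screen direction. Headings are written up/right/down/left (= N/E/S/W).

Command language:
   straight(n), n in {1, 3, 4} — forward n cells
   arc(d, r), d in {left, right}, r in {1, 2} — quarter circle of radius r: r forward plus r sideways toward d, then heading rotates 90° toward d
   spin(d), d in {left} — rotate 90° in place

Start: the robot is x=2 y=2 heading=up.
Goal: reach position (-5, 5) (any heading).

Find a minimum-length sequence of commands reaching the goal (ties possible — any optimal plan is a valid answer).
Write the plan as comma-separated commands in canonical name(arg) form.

arc(left, 2), straight(4), arc(right, 1)

initial: x=2 y=2 heading=up
1. arc(left, 2) → x=0 y=4 heading=left
2. straight(4) → x=-4 y=4 heading=left
3. arc(right, 1) → x=-5 y=5 heading=up
nothing shorter than 3 reaches the goal.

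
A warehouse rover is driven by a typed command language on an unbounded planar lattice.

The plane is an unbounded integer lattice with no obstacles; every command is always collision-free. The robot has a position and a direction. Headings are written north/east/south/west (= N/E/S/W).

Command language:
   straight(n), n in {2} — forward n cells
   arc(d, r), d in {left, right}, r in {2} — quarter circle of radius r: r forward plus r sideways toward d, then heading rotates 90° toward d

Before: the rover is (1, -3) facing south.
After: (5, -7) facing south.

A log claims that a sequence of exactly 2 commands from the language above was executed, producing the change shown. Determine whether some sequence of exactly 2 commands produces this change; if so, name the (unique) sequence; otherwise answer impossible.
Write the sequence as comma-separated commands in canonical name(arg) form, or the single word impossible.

key: running arc(right, 2) before arc(left, 2) would end elsewhere — order is forced
from: (1, -3) facing south
1. arc(left, 2) → (3, -5) facing east
2. arc(right, 2) → (5, -7) facing south
no rival 2-sequence matches.

arc(left, 2), arc(right, 2)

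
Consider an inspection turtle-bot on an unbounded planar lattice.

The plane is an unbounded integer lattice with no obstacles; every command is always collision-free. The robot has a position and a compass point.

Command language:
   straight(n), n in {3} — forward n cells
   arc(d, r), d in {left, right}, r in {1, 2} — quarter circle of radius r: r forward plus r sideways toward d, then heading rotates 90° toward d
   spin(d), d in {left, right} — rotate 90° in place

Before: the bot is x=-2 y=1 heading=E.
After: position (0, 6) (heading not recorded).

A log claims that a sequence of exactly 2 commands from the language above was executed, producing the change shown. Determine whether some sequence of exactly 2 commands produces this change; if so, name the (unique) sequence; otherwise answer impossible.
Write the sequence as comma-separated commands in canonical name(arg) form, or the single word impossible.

key: running straight(3) before arc(left, 2) would end elsewhere — order is forced
from: x=-2 y=1 heading=E
[1] after arc(left, 2): x=0 y=3 heading=N
[2] after straight(3): x=0 y=6 heading=N
no rival 2-sequence matches.

arc(left, 2), straight(3)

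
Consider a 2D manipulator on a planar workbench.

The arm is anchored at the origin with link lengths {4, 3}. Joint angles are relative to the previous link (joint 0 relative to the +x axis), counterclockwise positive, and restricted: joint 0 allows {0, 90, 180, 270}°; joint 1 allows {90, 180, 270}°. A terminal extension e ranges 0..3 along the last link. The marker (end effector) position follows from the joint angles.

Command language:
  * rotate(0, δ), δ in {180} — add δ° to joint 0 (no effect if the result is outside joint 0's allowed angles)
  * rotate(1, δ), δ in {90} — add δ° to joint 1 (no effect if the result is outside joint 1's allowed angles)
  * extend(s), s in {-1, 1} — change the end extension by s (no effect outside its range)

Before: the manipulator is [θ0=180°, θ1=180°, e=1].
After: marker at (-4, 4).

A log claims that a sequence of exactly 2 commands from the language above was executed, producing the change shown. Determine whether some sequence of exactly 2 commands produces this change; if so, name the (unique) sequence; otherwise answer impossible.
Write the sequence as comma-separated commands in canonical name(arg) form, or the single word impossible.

rotate(1, 90), rotate(1, 90)

start: [θ0=180°, θ1=180°, e=1]
step 1 (rotate(1, 90)): [θ0=180°, θ1=270°, e=1]
step 2 (rotate(1, 90)): [θ0=180°, θ1=270°, e=1]
uniquely the one of 16 2-step routes that fits.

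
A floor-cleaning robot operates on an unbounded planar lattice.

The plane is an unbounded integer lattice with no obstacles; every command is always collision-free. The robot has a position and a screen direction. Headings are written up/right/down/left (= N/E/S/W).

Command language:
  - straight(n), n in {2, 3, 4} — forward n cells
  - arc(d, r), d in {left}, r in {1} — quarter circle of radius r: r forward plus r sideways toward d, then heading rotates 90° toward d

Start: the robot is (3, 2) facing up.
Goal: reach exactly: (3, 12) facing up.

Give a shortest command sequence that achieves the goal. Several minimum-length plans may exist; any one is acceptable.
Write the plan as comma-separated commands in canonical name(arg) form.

t0: (3, 2) facing up
1. straight(2) → (3, 4) facing up
2. straight(4) → (3, 8) facing up
3. straight(4) → (3, 12) facing up
shorter routes all fall short; 3 is best.

straight(2), straight(4), straight(4)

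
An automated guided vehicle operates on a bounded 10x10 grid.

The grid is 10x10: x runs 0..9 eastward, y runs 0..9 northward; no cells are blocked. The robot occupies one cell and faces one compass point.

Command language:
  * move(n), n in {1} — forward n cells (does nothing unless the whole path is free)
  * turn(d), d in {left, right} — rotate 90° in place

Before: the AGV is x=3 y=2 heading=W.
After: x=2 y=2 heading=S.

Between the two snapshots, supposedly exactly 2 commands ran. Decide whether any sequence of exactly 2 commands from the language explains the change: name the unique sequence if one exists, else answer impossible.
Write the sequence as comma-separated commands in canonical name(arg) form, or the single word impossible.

key: order matters: swapping move(1) and turn(left) lands elsewhere
begin: x=3 y=2 heading=W
t=1 move(1) ⇒ x=2 y=2 heading=W
t=2 turn(left) ⇒ x=2 y=2 heading=S
no other 2-command option fits: unique.

move(1), turn(left)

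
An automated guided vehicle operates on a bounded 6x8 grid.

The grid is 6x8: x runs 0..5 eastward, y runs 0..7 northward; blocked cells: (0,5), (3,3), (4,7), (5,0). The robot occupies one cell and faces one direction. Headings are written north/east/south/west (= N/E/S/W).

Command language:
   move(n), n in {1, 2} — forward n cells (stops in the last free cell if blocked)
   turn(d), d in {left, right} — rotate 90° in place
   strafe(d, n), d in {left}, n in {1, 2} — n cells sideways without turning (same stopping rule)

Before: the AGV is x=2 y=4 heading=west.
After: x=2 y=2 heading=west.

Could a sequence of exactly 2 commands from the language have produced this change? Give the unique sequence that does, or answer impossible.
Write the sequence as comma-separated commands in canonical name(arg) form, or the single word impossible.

strafe(left, 1), strafe(left, 1)

key: still facing W at the end — nothing in the sequence rotates
start: x=2 y=4 heading=west
t=1 strafe(left, 1) ⇒ x=2 y=3 heading=west
t=2 strafe(left, 1) ⇒ x=2 y=2 heading=west
no rival 2-sequence matches.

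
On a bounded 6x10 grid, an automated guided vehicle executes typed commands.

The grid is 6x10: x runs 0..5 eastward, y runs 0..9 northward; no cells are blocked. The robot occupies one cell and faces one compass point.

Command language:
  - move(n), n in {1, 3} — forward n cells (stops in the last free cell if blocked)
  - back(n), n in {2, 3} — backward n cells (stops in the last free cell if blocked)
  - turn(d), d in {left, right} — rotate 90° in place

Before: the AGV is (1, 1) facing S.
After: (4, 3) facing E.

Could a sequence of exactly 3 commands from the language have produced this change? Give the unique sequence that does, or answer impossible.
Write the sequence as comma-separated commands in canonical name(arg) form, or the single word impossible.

key: order matters: swapping back(2) and move(3) lands elsewhere
initial: (1, 1) facing S
[1] after back(2): (1, 3) facing S
[2] after turn(left): (1, 3) facing E
[3] after move(3): (4, 3) facing E
no rival 3-sequence matches.

back(2), turn(left), move(3)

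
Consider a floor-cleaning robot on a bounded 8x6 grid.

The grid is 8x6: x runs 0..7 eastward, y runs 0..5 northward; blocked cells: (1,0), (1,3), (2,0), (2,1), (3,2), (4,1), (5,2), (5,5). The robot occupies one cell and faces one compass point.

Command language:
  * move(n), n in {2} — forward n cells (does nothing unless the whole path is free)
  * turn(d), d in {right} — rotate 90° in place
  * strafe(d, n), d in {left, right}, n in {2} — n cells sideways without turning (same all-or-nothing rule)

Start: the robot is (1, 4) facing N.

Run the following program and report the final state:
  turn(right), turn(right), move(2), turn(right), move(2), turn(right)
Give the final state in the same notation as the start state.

(1, 4) facing N

t0: (1, 4) facing N
[1] after turn(right): (1, 4) facing E
[2] after turn(right): (1, 4) facing S
[3] after move(2): (1, 4) facing S
[4] after turn(right): (1, 4) facing W
[5] after move(2): (1, 4) facing W
[6] after turn(right): (1, 4) facing N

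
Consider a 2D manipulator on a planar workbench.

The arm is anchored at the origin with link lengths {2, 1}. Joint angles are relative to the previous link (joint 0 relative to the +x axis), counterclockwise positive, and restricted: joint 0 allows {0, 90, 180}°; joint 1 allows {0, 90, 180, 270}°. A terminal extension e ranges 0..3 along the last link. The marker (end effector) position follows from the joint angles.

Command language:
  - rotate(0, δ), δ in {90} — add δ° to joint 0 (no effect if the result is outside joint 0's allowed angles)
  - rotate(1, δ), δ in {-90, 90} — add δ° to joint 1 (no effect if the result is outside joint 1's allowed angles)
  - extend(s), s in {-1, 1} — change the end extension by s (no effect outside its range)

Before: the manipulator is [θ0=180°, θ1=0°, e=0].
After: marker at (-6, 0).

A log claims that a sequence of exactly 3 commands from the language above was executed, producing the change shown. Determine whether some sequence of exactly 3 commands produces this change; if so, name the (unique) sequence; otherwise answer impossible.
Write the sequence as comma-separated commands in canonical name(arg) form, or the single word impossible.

extend(1), extend(1), extend(1)

begin: [θ0=180°, θ1=0°, e=0]
t=1 extend(1) ⇒ [θ0=180°, θ1=0°, e=1]
t=2 extend(1) ⇒ [θ0=180°, θ1=0°, e=2]
t=3 extend(1) ⇒ [θ0=180°, θ1=0°, e=3]
uniquely the one of 125 3-step routes that fits.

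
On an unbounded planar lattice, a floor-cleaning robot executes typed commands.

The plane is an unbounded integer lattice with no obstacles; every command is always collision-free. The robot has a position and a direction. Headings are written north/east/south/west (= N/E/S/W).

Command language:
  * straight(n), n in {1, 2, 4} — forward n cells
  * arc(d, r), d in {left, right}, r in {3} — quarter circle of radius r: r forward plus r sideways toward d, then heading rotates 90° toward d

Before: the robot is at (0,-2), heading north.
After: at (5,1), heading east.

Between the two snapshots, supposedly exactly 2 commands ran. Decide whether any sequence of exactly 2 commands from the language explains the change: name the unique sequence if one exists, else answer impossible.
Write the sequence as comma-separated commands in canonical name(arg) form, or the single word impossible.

key: position moved to (5,1) AND the heading swung to E — translation plus rotation needed
start: at (0,-2), heading north
t=1 arc(right, 3) ⇒ at (3,1), heading east
t=2 straight(2) ⇒ at (5,1), heading east
all 25 alternatives checked — unique.

arc(right, 3), straight(2)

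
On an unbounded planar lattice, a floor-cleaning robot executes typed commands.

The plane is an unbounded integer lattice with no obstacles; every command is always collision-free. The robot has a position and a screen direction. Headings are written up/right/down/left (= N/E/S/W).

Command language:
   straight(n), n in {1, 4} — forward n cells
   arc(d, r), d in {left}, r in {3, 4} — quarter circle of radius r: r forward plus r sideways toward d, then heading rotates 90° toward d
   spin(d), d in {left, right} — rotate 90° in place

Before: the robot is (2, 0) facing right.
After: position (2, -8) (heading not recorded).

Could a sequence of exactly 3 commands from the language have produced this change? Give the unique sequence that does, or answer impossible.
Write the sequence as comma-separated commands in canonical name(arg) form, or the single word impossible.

key: running straight(4) before spin(right) would end elsewhere — order is forced
from: (2, 0) facing right
step 1 (spin(right)): (2, 0) facing down
step 2 (straight(4)): (2, -4) facing down
step 3 (straight(4)): (2, -8) facing down
uniquely the one of 216 3-step routes that fits.

spin(right), straight(4), straight(4)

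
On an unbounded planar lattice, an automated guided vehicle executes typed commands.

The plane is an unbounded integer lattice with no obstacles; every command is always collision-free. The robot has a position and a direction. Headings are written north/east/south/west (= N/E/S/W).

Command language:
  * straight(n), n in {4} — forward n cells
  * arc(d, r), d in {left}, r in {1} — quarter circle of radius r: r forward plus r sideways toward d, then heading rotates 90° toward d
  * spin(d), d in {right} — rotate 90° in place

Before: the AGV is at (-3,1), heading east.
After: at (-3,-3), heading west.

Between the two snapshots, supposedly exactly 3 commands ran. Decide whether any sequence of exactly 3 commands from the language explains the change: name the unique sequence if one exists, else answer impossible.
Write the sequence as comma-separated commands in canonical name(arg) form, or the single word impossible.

key: cell and facing (now W) both changed — the 3 commands mix motion and turning
begin: at (-3,1), heading east
[1] after spin(right): at (-3,1), heading south
[2] after straight(4): at (-3,-3), heading south
[3] after spin(right): at (-3,-3), heading west
no rival 3-sequence matches.

spin(right), straight(4), spin(right)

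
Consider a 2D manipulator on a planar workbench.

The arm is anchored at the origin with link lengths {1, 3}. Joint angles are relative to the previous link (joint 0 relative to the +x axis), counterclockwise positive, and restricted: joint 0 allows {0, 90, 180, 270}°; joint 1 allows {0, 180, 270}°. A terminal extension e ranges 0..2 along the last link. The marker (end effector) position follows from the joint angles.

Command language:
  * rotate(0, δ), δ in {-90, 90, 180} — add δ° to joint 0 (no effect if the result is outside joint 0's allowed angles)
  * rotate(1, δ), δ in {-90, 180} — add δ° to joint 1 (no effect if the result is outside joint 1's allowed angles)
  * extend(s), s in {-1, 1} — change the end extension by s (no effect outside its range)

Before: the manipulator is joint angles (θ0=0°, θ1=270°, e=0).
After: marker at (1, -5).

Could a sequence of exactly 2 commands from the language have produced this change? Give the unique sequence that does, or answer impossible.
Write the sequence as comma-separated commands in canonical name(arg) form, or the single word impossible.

from: joint angles (θ0=0°, θ1=270°, e=0)
1. extend(1) → joint angles (θ0=0°, θ1=270°, e=1)
2. extend(1) → joint angles (θ0=0°, θ1=270°, e=2)
all 49 alternatives checked — unique.

extend(1), extend(1)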